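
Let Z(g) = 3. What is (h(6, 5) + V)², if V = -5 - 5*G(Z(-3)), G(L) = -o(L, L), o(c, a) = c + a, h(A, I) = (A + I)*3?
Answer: 3364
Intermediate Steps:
h(A, I) = 3*A + 3*I
o(c, a) = a + c
G(L) = -2*L (G(L) = -(L + L) = -2*L)
V = 25 (V = -5 - (-10)*3 = -5 - 5*(-6) = -5 + 30 = 25)
(h(6, 5) + V)² = ((3*6 + 3*5) + 25)² = ((18 + 15) + 25)² = (33 + 25)² = 58² = 3364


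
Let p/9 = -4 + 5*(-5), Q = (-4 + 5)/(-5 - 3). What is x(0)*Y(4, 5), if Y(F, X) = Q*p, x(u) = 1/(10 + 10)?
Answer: 261/160 ≈ 1.6313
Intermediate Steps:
x(u) = 1/20
Q = -⅛ (Q = 1/(-8) = 1*(-⅛) = -⅛ ≈ -0.12500)
p = -261 (p = 9*(-4 + 5*(-5)) = 9*(-4 - 25) = 9*(-29) = -261)
Y(F, X) = 261/8 (Y(F, X) = -⅛*(-261) = 261/8)
x(0)*Y(4, 5) = (1/20)*(261/8) = 261/160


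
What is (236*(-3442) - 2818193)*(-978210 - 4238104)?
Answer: 18937854058570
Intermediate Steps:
(236*(-3442) - 2818193)*(-978210 - 4238104) = (-812312 - 2818193)*(-5216314) = -3630505*(-5216314) = 18937854058570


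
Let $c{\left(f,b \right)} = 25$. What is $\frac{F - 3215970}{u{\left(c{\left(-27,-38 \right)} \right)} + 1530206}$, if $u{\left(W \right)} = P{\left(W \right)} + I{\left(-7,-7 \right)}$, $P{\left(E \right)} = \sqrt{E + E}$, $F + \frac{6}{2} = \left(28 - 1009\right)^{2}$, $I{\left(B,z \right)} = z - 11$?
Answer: $- \frac{1724225019528}{1170737657647} + \frac{5634030 \sqrt{2}}{1170737657647} \approx -1.4728$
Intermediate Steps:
$I{\left(B,z \right)} = -11 + z$
$F = 962358$ ($F = -3 + \left(28 - 1009\right)^{2} = -3 + \left(-981\right)^{2} = -3 + 962361 = 962358$)
$P{\left(E \right)} = \sqrt{2} \sqrt{E}$ ($P{\left(E \right)} = \sqrt{2 E} = \sqrt{2} \sqrt{E}$)
$u{\left(W \right)} = -18 + \sqrt{2} \sqrt{W}$ ($u{\left(W \right)} = \sqrt{2} \sqrt{W} - 18 = -18 + \sqrt{2} \sqrt{W}$)
$\frac{F - 3215970}{u{\left(c{\left(-27,-38 \right)} \right)} + 1530206} = \frac{962358 - 3215970}{\left(-18 + \sqrt{2} \sqrt{25}\right) + 1530206} = - \frac{2253612}{\left(-18 + \sqrt{2} \cdot 5\right) + 1530206} = - \frac{2253612}{\left(-18 + 5 \sqrt{2}\right) + 1530206} = - \frac{2253612}{1530188 + 5 \sqrt{2}}$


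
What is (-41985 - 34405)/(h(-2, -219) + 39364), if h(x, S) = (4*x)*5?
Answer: -38195/19662 ≈ -1.9426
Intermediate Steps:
h(x, S) = 20*x
(-41985 - 34405)/(h(-2, -219) + 39364) = (-41985 - 34405)/(20*(-2) + 39364) = -76390/(-40 + 39364) = -76390/39324 = -76390*1/39324 = -38195/19662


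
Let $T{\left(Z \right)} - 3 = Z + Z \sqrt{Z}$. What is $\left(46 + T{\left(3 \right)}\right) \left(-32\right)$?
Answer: $-1664 - 96 \sqrt{3} \approx -1830.3$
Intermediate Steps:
$T{\left(Z \right)} = 3 + Z + Z^{\frac{3}{2}}$ ($T{\left(Z \right)} = 3 + \left(Z + Z \sqrt{Z}\right) = 3 + \left(Z + Z^{\frac{3}{2}}\right) = 3 + Z + Z^{\frac{3}{2}}$)
$\left(46 + T{\left(3 \right)}\right) \left(-32\right) = \left(46 + \left(3 + 3 + 3^{\frac{3}{2}}\right)\right) \left(-32\right) = \left(46 + \left(3 + 3 + 3 \sqrt{3}\right)\right) \left(-32\right) = \left(46 + \left(6 + 3 \sqrt{3}\right)\right) \left(-32\right) = \left(52 + 3 \sqrt{3}\right) \left(-32\right) = -1664 - 96 \sqrt{3}$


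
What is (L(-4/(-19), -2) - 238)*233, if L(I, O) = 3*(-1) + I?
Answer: -1065975/19 ≈ -56104.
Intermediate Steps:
L(I, O) = -3 + I
(L(-4/(-19), -2) - 238)*233 = ((-3 - 4/(-19)) - 238)*233 = ((-3 - 4*(-1/19)) - 238)*233 = ((-3 + 4/19) - 238)*233 = (-53/19 - 238)*233 = -4575/19*233 = -1065975/19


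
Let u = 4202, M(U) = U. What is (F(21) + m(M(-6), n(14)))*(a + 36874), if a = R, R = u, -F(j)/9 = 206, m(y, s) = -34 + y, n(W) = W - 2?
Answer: -77797944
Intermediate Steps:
n(W) = -2 + W
F(j) = -1854 (F(j) = -9*206 = -1854)
R = 4202
a = 4202
(F(21) + m(M(-6), n(14)))*(a + 36874) = (-1854 + (-34 - 6))*(4202 + 36874) = (-1854 - 40)*41076 = -1894*41076 = -77797944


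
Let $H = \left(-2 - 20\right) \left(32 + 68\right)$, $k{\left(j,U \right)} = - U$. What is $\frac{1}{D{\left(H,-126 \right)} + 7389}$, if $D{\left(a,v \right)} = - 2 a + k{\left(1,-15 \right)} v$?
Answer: $\frac{1}{9899} \approx 0.00010102$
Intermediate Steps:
$H = -2200$ ($H = \left(-22\right) 100 = -2200$)
$D{\left(a,v \right)} = - 2 a + 15 v$ ($D{\left(a,v \right)} = - 2 a + \left(-1\right) \left(-15\right) v = - 2 a + 15 v$)
$\frac{1}{D{\left(H,-126 \right)} + 7389} = \frac{1}{\left(\left(-2\right) \left(-2200\right) + 15 \left(-126\right)\right) + 7389} = \frac{1}{\left(4400 - 1890\right) + 7389} = \frac{1}{2510 + 7389} = \frac{1}{9899}$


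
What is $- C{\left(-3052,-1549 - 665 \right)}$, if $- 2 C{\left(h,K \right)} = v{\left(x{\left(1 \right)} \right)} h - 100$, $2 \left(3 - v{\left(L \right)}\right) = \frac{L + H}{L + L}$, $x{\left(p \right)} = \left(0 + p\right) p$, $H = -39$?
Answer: $-19125$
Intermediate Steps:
$x{\left(p \right)} = p^{2}$ ($x{\left(p \right)} = p p = p^{2}$)
$v{\left(L \right)} = 3 - \frac{-39 + L}{4 L}$ ($v{\left(L \right)} = 3 - \frac{\left(L - 39\right) \frac{1}{L + L}}{2} = 3 - \frac{\left(-39 + L\right) \frac{1}{2 L}}{2} = 3 - \frac{\frac{1}{2} \frac{1}{L} \left(-39 + L\right)}{2} = 3 - \frac{-39 + L}{4 L}$)
$C{\left(h,K \right)} = 50 - \frac{25 h}{4}$ ($C{\left(h,K \right)} = - \frac{\frac{39 + 11 \cdot 1^{2}}{4 \cdot 1^{2}} h - 100}{2} = - \frac{\frac{39 + 11 \cdot 1}{4 \cdot 1} h - 100}{2} = - \frac{\frac{1}{4} \cdot 1 \left(39 + 11\right) h - 100}{2} = - \frac{\frac{1}{4} \cdot 1 \cdot 50 h - 100}{2} = - \frac{\frac{25 h}{2} - 100}{2} = - \frac{-100 + \frac{25 h}{2}}{2} = 50 - \frac{25 h}{4}$)
$- C{\left(-3052,-1549 - 665 \right)} = - (50 - -19075) = - (50 + 19075) = \left(-1\right) 19125 = -19125$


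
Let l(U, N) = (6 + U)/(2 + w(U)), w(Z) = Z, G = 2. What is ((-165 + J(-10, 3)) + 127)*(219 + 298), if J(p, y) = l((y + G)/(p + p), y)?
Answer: -125631/7 ≈ -17947.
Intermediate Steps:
l(U, N) = (6 + U)/(2 + U)
J(p, y) = (6 + (2 + y)/(2*p))/(2 + (2 + y)/(2*p)) (J(p, y) = (6 + (y + 2)/(p + p))/(2 + (y + 2)/(p + p)) = (6 + (2 + y)/((2*p)))/(2 + (2 + y)/((2*p))) = (6 + (2 + y)*(1/(2*p)))/(2 + (2 + y)*(1/(2*p))) = (6 + (2 + y)/(2*p))/(2 + (2 + y)/(2*p)))
((-165 + J(-10, 3)) + 127)*(219 + 298) = ((-165 + (2 + 3 + 12*(-10))/(2 + 3 + 4*(-10))) + 127)*(219 + 298) = ((-165 + (2 + 3 - 120)/(2 + 3 - 40)) + 127)*517 = ((-165 - 115/(-35)) + 127)*517 = ((-165 - 1/35*(-115)) + 127)*517 = ((-165 + 23/7) + 127)*517 = (-1132/7 + 127)*517 = -243/7*517 = -125631/7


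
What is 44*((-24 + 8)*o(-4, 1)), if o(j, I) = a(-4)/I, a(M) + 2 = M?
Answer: 4224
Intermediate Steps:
a(M) = -2 + M
o(j, I) = -6/I (o(j, I) = (-2 - 4)/I = -6/I)
44*((-24 + 8)*o(-4, 1)) = 44*((-24 + 8)*(-6/1)) = 44*(-(-96)) = 44*(-16*(-6)) = 44*96 = 4224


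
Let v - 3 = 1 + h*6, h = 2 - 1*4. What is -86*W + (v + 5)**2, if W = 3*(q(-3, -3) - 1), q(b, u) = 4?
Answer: -765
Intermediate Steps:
h = -2 (h = 2 - 4 = -2)
W = 9 (W = 3*(4 - 1) = 3*3 = 9)
v = -8 (v = 3 + (1 - 2*6) = 3 + (1 - 12) = 3 - 11 = -8)
-86*W + (v + 5)**2 = -86*9 + (-8 + 5)**2 = -774 + (-3)**2 = -774 + 9 = -765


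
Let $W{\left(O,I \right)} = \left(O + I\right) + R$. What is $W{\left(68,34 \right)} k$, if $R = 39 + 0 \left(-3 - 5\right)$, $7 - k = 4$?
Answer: $423$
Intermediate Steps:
$k = 3$ ($k = 7 - 4 = 3$)
$R = 39$ ($R = 39 + 0 \left(-8\right) = 39 + 0 = 39$)
$W{\left(O,I \right)} = 39 + I + O$ ($W{\left(O,I \right)} = \left(O + I\right) + 39 = \left(I + O\right) + 39 = 39 + I + O$)
$W{\left(68,34 \right)} k = \left(39 + 34 + 68\right) 3 = 141 \cdot 3 = 423$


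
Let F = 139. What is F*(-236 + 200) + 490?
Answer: -4514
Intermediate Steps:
F*(-236 + 200) + 490 = 139*(-236 + 200) + 490 = 139*(-36) + 490 = -5004 + 490 = -4514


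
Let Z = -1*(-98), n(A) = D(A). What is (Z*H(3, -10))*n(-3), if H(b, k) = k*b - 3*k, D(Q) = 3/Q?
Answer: 0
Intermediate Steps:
n(A) = 3/A
H(b, k) = -3*k + b*k (H(b, k) = b*k - 3*k = -3*k + b*k)
Z = 98
(Z*H(3, -10))*n(-3) = (98*(-10*(-3 + 3)))*(3/(-3)) = (98*(-10*0))*(3*(-1/3)) = (98*0)*(-1) = 0*(-1) = 0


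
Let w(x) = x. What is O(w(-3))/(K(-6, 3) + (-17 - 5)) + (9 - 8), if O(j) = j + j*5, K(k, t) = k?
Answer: 23/14 ≈ 1.6429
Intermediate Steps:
O(j) = 6*j (O(j) = j + 5*j = 6*j)
O(w(-3))/(K(-6, 3) + (-17 - 5)) + (9 - 8) = (6*(-3))/(-6 + (-17 - 5)) + (9 - 8) = -18/(-6 - 22) + 1 = -18/(-28) + 1 = -18*(-1/28) + 1 = 9/14 + 1 = 23/14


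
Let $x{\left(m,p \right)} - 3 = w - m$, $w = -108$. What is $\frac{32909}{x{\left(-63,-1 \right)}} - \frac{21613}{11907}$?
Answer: $- \frac{18702629}{23814} \approx -785.36$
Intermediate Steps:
$x{\left(m,p \right)} = -105 - m$ ($x{\left(m,p \right)} = 3 - \left(108 + m\right) = -105 - m$)
$\frac{32909}{x{\left(-63,-1 \right)}} - \frac{21613}{11907} = \frac{32909}{-105 - -63} - \frac{21613}{11907} = \frac{32909}{-105 + 63} - \frac{21613}{11907} = \frac{32909}{-42} - \frac{21613}{11907} = 32909 \left(- \frac{1}{42}\right) - \frac{21613}{11907} = - \frac{32909}{42} - \frac{21613}{11907} = - \frac{18702629}{23814}$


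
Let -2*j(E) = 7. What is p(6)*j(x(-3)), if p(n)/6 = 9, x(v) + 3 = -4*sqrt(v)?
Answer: -189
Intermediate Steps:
x(v) = -3 - 4*sqrt(v)
p(n) = 54 (p(n) = 6*9 = 54)
j(E) = -7/2 (j(E) = -1/2*7 = -7/2)
p(6)*j(x(-3)) = 54*(-7/2) = -189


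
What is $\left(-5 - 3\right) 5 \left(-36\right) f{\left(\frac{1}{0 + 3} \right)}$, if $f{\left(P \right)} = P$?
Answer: $480$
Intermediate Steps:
$\left(-5 - 3\right) 5 \left(-36\right) f{\left(\frac{1}{0 + 3} \right)} = \frac{\left(-5 - 3\right) 5 \left(-36\right)}{0 + 3} = \frac{\left(-8\right) 5 \left(-36\right)}{3} = \left(-40\right) \left(-36\right) \frac{1}{3} = 1440 \cdot \frac{1}{3} = 480$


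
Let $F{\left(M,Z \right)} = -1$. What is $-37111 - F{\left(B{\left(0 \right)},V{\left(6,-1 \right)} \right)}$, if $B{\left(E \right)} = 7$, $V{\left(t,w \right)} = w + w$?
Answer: $-37110$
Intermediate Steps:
$V{\left(t,w \right)} = 2 w$
$-37111 - F{\left(B{\left(0 \right)},V{\left(6,-1 \right)} \right)} = -37111 - -1 = -37111 + 1 = -37110$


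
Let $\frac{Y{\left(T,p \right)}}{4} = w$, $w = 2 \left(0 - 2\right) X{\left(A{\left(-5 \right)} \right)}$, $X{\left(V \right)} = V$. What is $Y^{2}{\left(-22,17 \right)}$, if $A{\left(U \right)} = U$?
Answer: $6400$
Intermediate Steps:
$w = 20$ ($w = 2 \left(0 - 2\right) \left(-5\right) = 2 \left(-2\right) \left(-5\right) = \left(-4\right) \left(-5\right) = 20$)
$Y{\left(T,p \right)} = 80$ ($Y{\left(T,p \right)} = 4 \cdot 20 = 80$)
$Y^{2}{\left(-22,17 \right)} = 80^{2} = 6400$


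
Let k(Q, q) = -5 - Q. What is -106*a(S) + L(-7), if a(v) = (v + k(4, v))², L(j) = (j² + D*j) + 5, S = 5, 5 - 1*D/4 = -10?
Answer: -2062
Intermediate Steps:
D = 60 (D = 20 - 4*(-10) = 20 + 40 = 60)
L(j) = 5 + j² + 60*j (L(j) = (j² + 60*j) + 5 = 5 + j² + 60*j)
a(v) = (-9 + v)² (a(v) = (v + (-5 - 1*4))² = (v + (-5 - 4))² = (v - 9)² = (-9 + v)²)
-106*a(S) + L(-7) = -106*(-9 + 5)² + (5 + (-7)² + 60*(-7)) = -106*(-4)² + (5 + 49 - 420) = -106*16 - 366 = -1696 - 366 = -2062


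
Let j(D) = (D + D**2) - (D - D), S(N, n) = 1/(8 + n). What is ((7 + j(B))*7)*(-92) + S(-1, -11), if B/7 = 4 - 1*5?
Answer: -94669/3 ≈ -31556.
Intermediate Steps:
B = -7 (B = 7*(4 - 1*5) = 7*(4 - 5) = 7*(-1) = -7)
j(D) = D + D**2 (j(D) = (D + D**2) - 1*0 = (D + D**2) + 0 = D + D**2)
((7 + j(B))*7)*(-92) + S(-1, -11) = ((7 - 7*(1 - 7))*7)*(-92) + 1/(8 - 11) = ((7 - 7*(-6))*7)*(-92) + 1/(-3) = ((7 + 42)*7)*(-92) - 1/3 = (49*7)*(-92) - 1/3 = 343*(-92) - 1/3 = -31556 - 1/3 = -94669/3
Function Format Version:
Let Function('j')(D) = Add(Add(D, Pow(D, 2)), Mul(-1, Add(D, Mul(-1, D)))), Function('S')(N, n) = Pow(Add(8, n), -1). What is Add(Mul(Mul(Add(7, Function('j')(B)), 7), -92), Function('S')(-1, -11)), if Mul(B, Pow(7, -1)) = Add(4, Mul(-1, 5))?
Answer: Rational(-94669, 3) ≈ -31556.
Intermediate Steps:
B = -7 (B = Mul(7, Add(4, Mul(-1, 5))) = Mul(7, Add(4, -5)) = Mul(7, -1) = -7)
Function('j')(D) = Add(D, Pow(D, 2)) (Function('j')(D) = Add(Add(D, Pow(D, 2)), Mul(-1, 0)) = Add(Add(D, Pow(D, 2)), 0) = Add(D, Pow(D, 2)))
Add(Mul(Mul(Add(7, Function('j')(B)), 7), -92), Function('S')(-1, -11)) = Add(Mul(Mul(Add(7, Mul(-7, Add(1, -7))), 7), -92), Pow(Add(8, -11), -1)) = Add(Mul(Mul(Add(7, Mul(-7, -6)), 7), -92), Pow(-3, -1)) = Add(Mul(Mul(Add(7, 42), 7), -92), Rational(-1, 3)) = Add(Mul(Mul(49, 7), -92), Rational(-1, 3)) = Add(Mul(343, -92), Rational(-1, 3)) = Add(-31556, Rational(-1, 3)) = Rational(-94669, 3)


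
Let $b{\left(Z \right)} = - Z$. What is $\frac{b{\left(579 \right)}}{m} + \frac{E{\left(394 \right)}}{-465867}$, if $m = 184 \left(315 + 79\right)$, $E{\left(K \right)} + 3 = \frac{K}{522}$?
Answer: $- \frac{70358872517}{8814881942352} \approx -0.0079818$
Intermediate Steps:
$E{\left(K \right)} = -3 + \frac{K}{522}$
$m = 72496$ ($m = 184 \cdot 394 = 72496$)
$\frac{b{\left(579 \right)}}{m} + \frac{E{\left(394 \right)}}{-465867} = \frac{\left(-1\right) 579}{72496} + \frac{-3 + \frac{1}{522} \cdot 394}{-465867} = \left(-579\right) \frac{1}{72496} + \left(-3 + \frac{197}{261}\right) \left(- \frac{1}{465867}\right) = - \frac{579}{72496} - - \frac{586}{121591287} = - \frac{579}{72496} + \frac{586}{121591287} = - \frac{70358872517}{8814881942352}$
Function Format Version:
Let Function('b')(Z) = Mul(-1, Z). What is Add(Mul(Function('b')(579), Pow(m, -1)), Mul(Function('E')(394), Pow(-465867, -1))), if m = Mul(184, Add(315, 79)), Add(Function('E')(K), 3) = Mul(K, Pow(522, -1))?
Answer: Rational(-70358872517, 8814881942352) ≈ -0.0079818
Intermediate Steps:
Function('E')(K) = Add(-3, Mul(Rational(1, 522), K)) (Function('E')(K) = Add(-3, Mul(K, Pow(522, -1))) = Add(-3, Mul(K, Rational(1, 522))) = Add(-3, Mul(Rational(1, 522), K)))
m = 72496 (m = Mul(184, 394) = 72496)
Add(Mul(Function('b')(579), Pow(m, -1)), Mul(Function('E')(394), Pow(-465867, -1))) = Add(Mul(Mul(-1, 579), Pow(72496, -1)), Mul(Add(-3, Mul(Rational(1, 522), 394)), Pow(-465867, -1))) = Add(Mul(-579, Rational(1, 72496)), Mul(Add(-3, Rational(197, 261)), Rational(-1, 465867))) = Add(Rational(-579, 72496), Mul(Rational(-586, 261), Rational(-1, 465867))) = Add(Rational(-579, 72496), Rational(586, 121591287)) = Rational(-70358872517, 8814881942352)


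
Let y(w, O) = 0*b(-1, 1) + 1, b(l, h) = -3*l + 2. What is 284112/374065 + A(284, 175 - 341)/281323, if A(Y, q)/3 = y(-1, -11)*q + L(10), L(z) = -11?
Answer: 79728611661/105233087995 ≈ 0.75764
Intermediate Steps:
b(l, h) = 2 - 3*l
y(w, O) = 1 (y(w, O) = 0*(2 - 3*(-1)) + 1 = 0*(2 + 3) + 1 = 0*5 + 1 = 0 + 1 = 1)
A(Y, q) = -33 + 3*q (A(Y, q) = 3*(1*q - 11) = 3*(q - 11) = 3*(-11 + q) = -33 + 3*q)
284112/374065 + A(284, 175 - 341)/281323 = 284112/374065 + (-33 + 3*(175 - 341))/281323 = 284112*(1/374065) + (-33 + 3*(-166))*(1/281323) = 284112/374065 + (-33 - 498)*(1/281323) = 284112/374065 - 531*1/281323 = 284112/374065 - 531/281323 = 79728611661/105233087995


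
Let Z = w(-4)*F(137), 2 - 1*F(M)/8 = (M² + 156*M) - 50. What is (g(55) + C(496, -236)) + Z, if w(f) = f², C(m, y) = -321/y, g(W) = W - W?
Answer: -1211008191/236 ≈ -5.1314e+6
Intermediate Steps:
g(W) = 0
F(M) = 416 - 1248*M - 8*M² (F(M) = 16 - 8*((M² + 156*M) - 50) = 16 - 8*(-50 + M² + 156*M) = 16 + (400 - 1248*M - 8*M²) = 416 - 1248*M - 8*M²)
Z = -5131392 (Z = (-4)²*(416 - 1248*137 - 8*137²) = 16*(416 - 170976 - 8*18769) = 16*(416 - 170976 - 150152) = 16*(-320712) = -5131392)
(g(55) + C(496, -236)) + Z = (0 - 321/(-236)) - 5131392 = (0 - 321*(-1/236)) - 5131392 = (0 + 321/236) - 5131392 = 321/236 - 5131392 = -1211008191/236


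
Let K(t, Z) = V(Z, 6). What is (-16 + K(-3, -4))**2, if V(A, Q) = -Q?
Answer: 484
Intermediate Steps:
K(t, Z) = -6 (K(t, Z) = -1*6 = -6)
(-16 + K(-3, -4))**2 = (-16 - 6)**2 = (-22)**2 = 484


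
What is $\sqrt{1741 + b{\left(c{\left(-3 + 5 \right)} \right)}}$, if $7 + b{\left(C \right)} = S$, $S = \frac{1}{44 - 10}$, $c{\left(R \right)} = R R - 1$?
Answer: $\frac{\sqrt{2004538}}{34} \approx 41.642$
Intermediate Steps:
$c{\left(R \right)} = -1 + R^{2}$ ($c{\left(R \right)} = R^{2} - 1 = -1 + R^{2}$)
$S = \frac{1}{34} \approx 0.029412$
$b{\left(C \right)} = - \frac{237}{34}$ ($b{\left(C \right)} = -7 + \frac{1}{34} = - \frac{237}{34}$)
$\sqrt{1741 + b{\left(c{\left(-3 + 5 \right)} \right)}} = \sqrt{1741 - \frac{237}{34}} = \sqrt{\frac{58957}{34}} = \frac{\sqrt{2004538}}{34}$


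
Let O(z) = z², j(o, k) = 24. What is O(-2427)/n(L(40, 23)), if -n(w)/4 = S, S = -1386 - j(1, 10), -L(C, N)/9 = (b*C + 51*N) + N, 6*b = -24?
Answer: 1963443/1880 ≈ 1044.4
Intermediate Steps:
b = -4 (b = (⅙)*(-24) = -4)
L(C, N) = -468*N + 36*C (L(C, N) = -9*((-4*C + 51*N) + N) = -9*(-4*C + 52*N) = -468*N + 36*C)
S = -1410 (S = -1386 - 1*24 = -1386 - 24 = -1410)
n(w) = 5640 (n(w) = -4*(-1410) = 5640)
O(-2427)/n(L(40, 23)) = (-2427)²/5640 = 5890329*(1/5640) = 1963443/1880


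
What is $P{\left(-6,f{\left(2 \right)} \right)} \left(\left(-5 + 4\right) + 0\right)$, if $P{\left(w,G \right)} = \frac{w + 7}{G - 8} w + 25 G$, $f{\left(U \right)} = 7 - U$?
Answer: $-127$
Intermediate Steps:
$P{\left(w,G \right)} = 25 G + \frac{w \left(7 + w\right)}{-8 + G}$ ($P{\left(w,G \right)} = \frac{7 + w}{-8 + G} w + 25 G = \frac{w \left(7 + w\right)}{-8 + G} + 25 G = 25 G + \frac{w \left(7 + w\right)}{-8 + G}$)
$P{\left(-6,f{\left(2 \right)} \right)} \left(\left(-5 + 4\right) + 0\right) = \frac{\left(-6\right)^{2} - 200 \left(7 - 2\right) + 7 \left(-6\right) + 25 \left(7 - 2\right)^{2}}{-8 + \left(7 - 2\right)} \left(\left(-5 + 4\right) + 0\right) = \frac{36 - 200 \left(7 - 2\right) - 42 + 25 \left(7 - 2\right)^{2}}{-8 + \left(7 - 2\right)} \left(-1 + 0\right) = \frac{36 - 1000 - 42 + 25 \cdot 5^{2}}{-8 + 5} \left(-1\right) = \frac{36 - 1000 - 42 + 25 \cdot 25}{-3} \left(-1\right) = - \frac{36 - 1000 - 42 + 625}{3} \left(-1\right) = \left(- \frac{1}{3}\right) \left(-381\right) \left(-1\right) = 127 \left(-1\right) = -127$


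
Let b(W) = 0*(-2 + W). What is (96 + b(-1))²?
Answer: 9216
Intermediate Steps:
b(W) = 0
(96 + b(-1))² = (96 + 0)² = 96² = 9216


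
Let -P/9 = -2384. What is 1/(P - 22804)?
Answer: -1/1348 ≈ -0.00074184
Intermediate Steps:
P = 21456 (P = -9*(-2384) = 21456)
1/(P - 22804) = 1/(21456 - 22804) = 1/(-1348) = -1/1348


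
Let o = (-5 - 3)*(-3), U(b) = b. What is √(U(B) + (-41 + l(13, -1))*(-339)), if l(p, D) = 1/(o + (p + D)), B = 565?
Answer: √520365/6 ≈ 120.23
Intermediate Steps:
o = 24 (o = -8*(-3) = 24)
l(p, D) = 1/(24 + D + p) (l(p, D) = 1/(24 + (p + D)) = 1/(24 + (D + p)) = 1/(24 + D + p))
√(U(B) + (-41 + l(13, -1))*(-339)) = √(565 + (-41 + 1/(24 - 1 + 13))*(-339)) = √(565 + (-41 + 1/36)*(-339)) = √(565 - 1475/36*(-339)) = √(565 + 166675/12) = √(173455/12) = √520365/6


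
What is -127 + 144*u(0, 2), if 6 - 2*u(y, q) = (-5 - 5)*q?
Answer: 1745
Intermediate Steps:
u(y, q) = 3 + 5*q (u(y, q) = 3 - (-5 - 5)*q/2 = 3 - (-5)*q = 3 + 5*q)
-127 + 144*u(0, 2) = -127 + 144*(3 + 5*2) = -127 + 144*(3 + 10) = -127 + 144*13 = -127 + 1872 = 1745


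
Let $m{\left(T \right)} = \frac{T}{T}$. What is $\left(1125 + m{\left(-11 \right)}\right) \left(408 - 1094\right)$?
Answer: $-772436$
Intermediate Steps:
$m{\left(T \right)} = 1$
$\left(1125 + m{\left(-11 \right)}\right) \left(408 - 1094\right) = \left(1125 + 1\right) \left(408 - 1094\right) = 1126 \left(-686\right) = -772436$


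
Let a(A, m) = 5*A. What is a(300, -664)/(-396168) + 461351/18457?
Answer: 15228734789/609339398 ≈ 24.992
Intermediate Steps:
a(300, -664)/(-396168) + 461351/18457 = (5*300)/(-396168) + 461351/18457 = 1500*(-1/396168) + 461351*(1/18457) = -125/33014 + 461351/18457 = 15228734789/609339398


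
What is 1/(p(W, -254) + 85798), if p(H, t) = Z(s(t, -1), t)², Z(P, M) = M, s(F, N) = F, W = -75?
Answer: 1/150314 ≈ 6.6527e-6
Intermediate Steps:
p(H, t) = t²
1/(p(W, -254) + 85798) = 1/((-254)² + 85798) = 1/(64516 + 85798) = 1/150314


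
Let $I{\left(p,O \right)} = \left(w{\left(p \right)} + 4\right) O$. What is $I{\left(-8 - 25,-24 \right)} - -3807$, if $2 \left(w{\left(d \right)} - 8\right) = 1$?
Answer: $3507$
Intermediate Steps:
$w{\left(d \right)} = \frac{17}{2}$ ($w{\left(d \right)} = 8 + \frac{1}{2} \cdot 1 = 8 + \frac{1}{2} = \frac{17}{2}$)
$I{\left(p,O \right)} = \frac{25 O}{2}$ ($I{\left(p,O \right)} = \left(\frac{17}{2} + 4\right) O = \frac{25 O}{2}$)
$I{\left(-8 - 25,-24 \right)} - -3807 = \frac{25}{2} \left(-24\right) - -3807 = -300 + 3807 = 3507$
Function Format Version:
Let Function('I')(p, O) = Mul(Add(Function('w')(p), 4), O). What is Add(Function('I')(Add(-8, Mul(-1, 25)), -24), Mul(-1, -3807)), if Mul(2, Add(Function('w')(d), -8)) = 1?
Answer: 3507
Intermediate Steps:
Function('w')(d) = Rational(17, 2) (Function('w')(d) = Add(8, Mul(Rational(1, 2), 1)) = Add(8, Rational(1, 2)) = Rational(17, 2))
Function('I')(p, O) = Mul(Rational(25, 2), O) (Function('I')(p, O) = Mul(Add(Rational(17, 2), 4), O) = Mul(Rational(25, 2), O))
Add(Function('I')(Add(-8, Mul(-1, 25)), -24), Mul(-1, -3807)) = Add(Mul(Rational(25, 2), -24), Mul(-1, -3807)) = Add(-300, 3807) = 3507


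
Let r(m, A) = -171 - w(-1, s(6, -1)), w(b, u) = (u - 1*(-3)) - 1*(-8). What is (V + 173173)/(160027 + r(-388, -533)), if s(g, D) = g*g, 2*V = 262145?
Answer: 46807/24586 ≈ 1.9038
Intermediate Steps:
V = 262145/2 (V = (½)*262145 = 262145/2 ≈ 1.3107e+5)
s(g, D) = g²
w(b, u) = 11 + u (w(b, u) = (u + 3) + 8 = (3 + u) + 8 = 11 + u)
r(m, A) = -218 (r(m, A) = -171 - (11 + 6²) = -171 - (11 + 36) = -171 - 1*47 = -171 - 47 = -218)
(V + 173173)/(160027 + r(-388, -533)) = (262145/2 + 173173)/(160027 - 218) = (608491/2)/159809 = (608491/2)*(1/159809) = 46807/24586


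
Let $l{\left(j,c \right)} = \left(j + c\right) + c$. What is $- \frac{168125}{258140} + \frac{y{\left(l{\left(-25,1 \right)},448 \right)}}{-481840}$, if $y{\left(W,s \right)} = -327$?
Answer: $- \frac{4046246911}{6219108880} \approx -0.65062$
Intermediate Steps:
$l{\left(j,c \right)} = j + 2 c$ ($l{\left(j,c \right)} = \left(c + j\right) + c = j + 2 c$)
$- \frac{168125}{258140} + \frac{y{\left(l{\left(-25,1 \right)},448 \right)}}{-481840} = - \frac{168125}{258140} - \frac{327}{-481840} = \left(-168125\right) \frac{1}{258140} - - \frac{327}{481840} = - \frac{33625}{51628} + \frac{327}{481840} = - \frac{4046246911}{6219108880}$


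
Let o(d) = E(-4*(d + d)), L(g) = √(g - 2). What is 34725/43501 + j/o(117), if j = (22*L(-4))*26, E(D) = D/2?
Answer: 34725/43501 - 11*I*√6/9 ≈ 0.79826 - 2.9938*I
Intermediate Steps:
L(g) = √(-2 + g)
E(D) = D/2 (E(D) = D*(½) = D/2)
o(d) = -4*d (o(d) = (-4*(d + d))/2 = (-8*d)/2 = -4*d)
j = 572*I*√6 (j = (22*√(-2 - 4))*26 = (22*√(-6))*26 = (22*(I*√6))*26 = (22*I*√6)*26 = 572*I*√6 ≈ 1401.1*I)
34725/43501 + j/o(117) = 34725/43501 + (572*I*√6)/((-4*117)) = 34725*(1/43501) + (572*I*√6)/(-468) = 34725/43501 + (572*I*√6)*(-1/468) = 34725/43501 - 11*I*√6/9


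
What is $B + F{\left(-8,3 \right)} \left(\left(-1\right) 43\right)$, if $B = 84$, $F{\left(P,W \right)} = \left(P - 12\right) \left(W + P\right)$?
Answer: $-4216$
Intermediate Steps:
$F{\left(P,W \right)} = \left(-12 + P\right) \left(P + W\right)$
$B + F{\left(-8,3 \right)} \left(\left(-1\right) 43\right) = 84 + \left(\left(-8\right)^{2} - -96 - 36 - 24\right) \left(\left(-1\right) 43\right) = 84 + \left(64 + 96 - 36 - 24\right) \left(-43\right) = 84 + 100 \left(-43\right) = 84 - 4300 = -4216$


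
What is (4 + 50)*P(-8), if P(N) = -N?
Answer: 432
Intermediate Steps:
(4 + 50)*P(-8) = (4 + 50)*(-1*(-8)) = 54*8 = 432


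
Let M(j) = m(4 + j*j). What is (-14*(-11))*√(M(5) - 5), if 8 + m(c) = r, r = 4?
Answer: 462*I ≈ 462.0*I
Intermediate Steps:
m(c) = -4 (m(c) = -8 + 4 = -4)
M(j) = -4
(-14*(-11))*√(M(5) - 5) = (-14*(-11))*√(-4 - 5) = 154*√(-9) = 154*(3*I) = 462*I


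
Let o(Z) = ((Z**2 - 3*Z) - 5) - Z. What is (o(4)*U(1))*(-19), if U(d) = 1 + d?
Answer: 190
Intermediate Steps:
o(Z) = -5 + Z**2 - 4*Z (o(Z) = (-5 + Z**2 - 3*Z) - Z = -5 + Z**2 - 4*Z)
(o(4)*U(1))*(-19) = ((-5 + 4**2 - 4*4)*(1 + 1))*(-19) = ((-5 + 16 - 16)*2)*(-19) = -5*2*(-19) = -10*(-19) = 190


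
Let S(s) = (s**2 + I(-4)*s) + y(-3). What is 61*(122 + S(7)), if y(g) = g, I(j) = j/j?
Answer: 10675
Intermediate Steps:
I(j) = 1
S(s) = -3 + s + s**2 (S(s) = (s**2 + 1*s) - 3 = (s**2 + s) - 3 = (s + s**2) - 3 = -3 + s + s**2)
61*(122 + S(7)) = 61*(122 + (-3 + 7 + 7**2)) = 61*(122 + (-3 + 7 + 49)) = 61*(122 + 53) = 61*175 = 10675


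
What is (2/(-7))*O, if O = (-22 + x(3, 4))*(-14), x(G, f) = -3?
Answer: -100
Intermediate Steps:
O = 350 (O = (-22 - 3)*(-14) = -25*(-14) = 350)
(2/(-7))*O = (2/(-7))*350 = (2*(-⅐))*350 = -2/7*350 = -100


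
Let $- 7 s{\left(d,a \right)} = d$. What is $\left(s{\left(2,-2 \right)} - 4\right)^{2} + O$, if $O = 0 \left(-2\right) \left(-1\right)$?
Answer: $\frac{900}{49} \approx 18.367$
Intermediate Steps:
$s{\left(d,a \right)} = - \frac{d}{7}$
$O = 0$ ($O = 0 \left(-1\right) = 0$)
$\left(s{\left(2,-2 \right)} - 4\right)^{2} + O = \left(\left(- \frac{1}{7}\right) 2 - 4\right)^{2} + 0 = \left(- \frac{2}{7} - 4\right)^{2} + 0 = \left(- \frac{30}{7}\right)^{2} + 0 = \frac{900}{49} + 0 = \frac{900}{49}$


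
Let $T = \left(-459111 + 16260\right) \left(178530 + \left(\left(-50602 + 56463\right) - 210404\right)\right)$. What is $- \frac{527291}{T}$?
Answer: $- \frac{527291}{11519883063} \approx -4.5772 \cdot 10^{-5}$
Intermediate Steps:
$T = 11519883063$ ($T = - 442851 \left(178530 + \left(5861 - 210404\right)\right) = - 442851 \left(178530 - 204543\right) = \left(-442851\right) \left(-26013\right) = 11519883063$)
$- \frac{527291}{T} = - \frac{527291}{11519883063}$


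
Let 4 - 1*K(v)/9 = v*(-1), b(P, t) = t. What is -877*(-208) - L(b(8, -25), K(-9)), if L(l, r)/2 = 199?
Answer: 182018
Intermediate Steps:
K(v) = 36 + 9*v (K(v) = 36 - 9*v*(-1) = 36 - (-9)*v = 36 + 9*v)
L(l, r) = 398 (L(l, r) = 2*199 = 398)
-877*(-208) - L(b(8, -25), K(-9)) = -877*(-208) - 1*398 = 182416 - 398 = 182018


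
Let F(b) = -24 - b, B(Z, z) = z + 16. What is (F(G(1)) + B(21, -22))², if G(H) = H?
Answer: 961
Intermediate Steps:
B(Z, z) = 16 + z
(F(G(1)) + B(21, -22))² = ((-24 - 1*1) + (16 - 22))² = ((-24 - 1) - 6)² = (-25 - 6)² = (-31)² = 961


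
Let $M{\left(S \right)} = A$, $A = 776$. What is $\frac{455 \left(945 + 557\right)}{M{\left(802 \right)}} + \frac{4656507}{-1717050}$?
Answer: $\frac{97486307589}{111035900} \approx 877.97$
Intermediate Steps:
$M{\left(S \right)} = 776$
$\frac{455 \left(945 + 557\right)}{M{\left(802 \right)}} + \frac{4656507}{-1717050} = \frac{455 \left(945 + 557\right)}{776} + \frac{4656507}{-1717050} = 455 \cdot 1502 \cdot \frac{1}{776} + 4656507 \left(- \frac{1}{1717050}\right) = 683410 \cdot \frac{1}{776} - \frac{1552169}{572350} = \frac{341705}{388} - \frac{1552169}{572350} = \frac{97486307589}{111035900}$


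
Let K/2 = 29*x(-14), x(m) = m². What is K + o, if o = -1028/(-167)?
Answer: 1899484/167 ≈ 11374.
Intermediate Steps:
o = 1028/167 (o = -1028*(-1/167) = 1028/167 ≈ 6.1557)
K = 11368 (K = 2*(29*(-14)²) = 2*(29*196) = 2*5684 = 11368)
K + o = 11368 + 1028/167 = 1899484/167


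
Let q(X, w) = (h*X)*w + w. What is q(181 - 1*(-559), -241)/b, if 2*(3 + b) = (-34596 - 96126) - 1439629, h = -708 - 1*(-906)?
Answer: 70623122/1570357 ≈ 44.973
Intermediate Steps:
h = 198 (h = -708 + 906 = 198)
q(X, w) = w + 198*X*w (q(X, w) = (198*X)*w + w = 198*X*w + w = w + 198*X*w)
b = -1570357/2 (b = -3 + ((-34596 - 96126) - 1439629)/2 = -3 + (-130722 - 1439629)/2 = -3 + (½)*(-1570351) = -3 - 1570351/2 = -1570357/2 ≈ -7.8518e+5)
q(181 - 1*(-559), -241)/b = (-241*(1 + 198*(181 - 1*(-559))))/(-1570357/2) = -241*(1 + 198*(181 + 559))*(-2/1570357) = -241*(1 + 198*740)*(-2/1570357) = -241*(1 + 146520)*(-2/1570357) = -241*146521*(-2/1570357) = -35311561*(-2/1570357) = 70623122/1570357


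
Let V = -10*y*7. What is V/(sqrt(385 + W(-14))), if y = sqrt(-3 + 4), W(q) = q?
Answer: -10*sqrt(371)/53 ≈ -3.6342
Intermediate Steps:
y = 1 (y = sqrt(1) = 1)
V = -70 (V = -10*1*7 = -10*7 = -70)
V/(sqrt(385 + W(-14))) = -70/sqrt(385 - 14) = -70*sqrt(371)/371 = -10*sqrt(371)/53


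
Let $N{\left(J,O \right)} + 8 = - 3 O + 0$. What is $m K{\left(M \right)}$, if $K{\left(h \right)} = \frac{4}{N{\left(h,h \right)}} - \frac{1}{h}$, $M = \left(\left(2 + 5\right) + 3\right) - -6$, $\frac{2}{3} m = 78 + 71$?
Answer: $- \frac{6705}{224} \approx -29.933$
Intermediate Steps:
$m = \frac{447}{2}$ ($m = \frac{3 \left(78 + 71\right)}{2} = \frac{3}{2} \cdot 149 = \frac{447}{2} \approx 223.5$)
$N{\left(J,O \right)} = -8 - 3 O$ ($N{\left(J,O \right)} = -8 + \left(- 3 O + 0\right) = -8 - 3 O$)
$M = 16$ ($M = \left(7 + 3\right) + 6 = 10 + 6 = 16$)
$K{\left(h \right)} = - \frac{1}{h} + \frac{4}{-8 - 3 h}$ ($K{\left(h \right)} = \frac{4}{-8 - 3 h} - \frac{1}{h} = - \frac{1}{h} + \frac{4}{-8 - 3 h}$)
$m K{\left(M \right)} = \frac{447 \frac{-8 - 112}{16 \left(8 + 3 \cdot 16\right)}}{2} = \frac{447 \frac{-8 - 112}{16 \left(8 + 48\right)}}{2} = \frac{447 \cdot \frac{1}{16} \cdot \frac{1}{56} \left(-120\right)}{2} = \frac{447}{2} \left(- \frac{15}{112}\right) = - \frac{6705}{224}$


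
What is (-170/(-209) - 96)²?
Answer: 395771236/43681 ≈ 9060.5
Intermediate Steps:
(-170/(-209) - 96)² = (-170*(-1/209) - 96)² = (170/209 - 96)² = (-19894/209)² = 395771236/43681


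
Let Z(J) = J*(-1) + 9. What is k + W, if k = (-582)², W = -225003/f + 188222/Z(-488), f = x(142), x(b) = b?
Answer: 335493079/994 ≈ 3.3752e+5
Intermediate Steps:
Z(J) = 9 - J (Z(J) = -J + 9 = 9 - J)
f = 142
W = -1198577/994 (W = -225003/142 + 188222/(9 - 1*(-488)) = -225003*1/142 + 188222/(9 + 488) = -225003/142 + 188222/497 = -1198577/994 ≈ -1205.8)
k = 338724
k + W = 338724 - 1198577/994 = 335493079/994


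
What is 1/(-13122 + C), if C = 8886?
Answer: -1/4236 ≈ -0.00023607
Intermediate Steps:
1/(-13122 + C) = 1/(-13122 + 8886) = 1/(-4236) = -1/4236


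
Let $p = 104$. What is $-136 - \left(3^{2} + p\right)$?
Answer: $-249$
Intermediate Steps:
$-136 - \left(3^{2} + p\right) = -136 - \left(3^{2} + 104\right) = -136 - \left(9 + 104\right) = -136 - 113 = -249$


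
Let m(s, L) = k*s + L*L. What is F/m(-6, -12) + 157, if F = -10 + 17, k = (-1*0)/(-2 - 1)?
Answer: 22615/144 ≈ 157.05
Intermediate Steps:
k = 0 (k = 0/(-3) = 0*(-1/3) = 0)
F = 7
m(s, L) = L**2 (m(s, L) = 0*s + L*L = 0 + L**2 = L**2)
F/m(-6, -12) + 157 = 7/(-12)**2 + 157 = 7/144 + 157 = 22615/144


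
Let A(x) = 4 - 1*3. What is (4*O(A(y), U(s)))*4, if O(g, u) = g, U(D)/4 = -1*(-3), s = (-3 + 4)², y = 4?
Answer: 16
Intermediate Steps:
A(x) = 1 (A(x) = 4 - 3 = 1)
s = 1 (s = 1² = 1)
U(D) = 12 (U(D) = 4*(-1*(-3)) = 4*3 = 12)
(4*O(A(y), U(s)))*4 = (4*1)*4 = 4*4 = 16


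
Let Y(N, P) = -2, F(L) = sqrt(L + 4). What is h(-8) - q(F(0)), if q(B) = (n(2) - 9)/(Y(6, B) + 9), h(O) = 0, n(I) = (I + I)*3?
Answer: -3/7 ≈ -0.42857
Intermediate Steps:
n(I) = 6*I (n(I) = (2*I)*3 = 6*I)
F(L) = sqrt(4 + L)
q(B) = 3/7 (q(B) = (6*2 - 9)/(-2 + 9) = (12 - 9)/7 = 3*(1/7) = 3/7)
h(-8) - q(F(0)) = 0 - 1*3/7 = 0 - 3/7 = -3/7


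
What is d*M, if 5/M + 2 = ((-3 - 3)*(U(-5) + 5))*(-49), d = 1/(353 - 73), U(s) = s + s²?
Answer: 1/411488 ≈ 2.4302e-6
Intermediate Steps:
d = 1/280 ≈ 0.0035714
M = 5/7348 (M = 5/(-2 + ((-3 - 3)*(-5*(1 - 5) + 5))*(-49)) = 5/(-2 - 6*(-5*(-4) + 5)*(-49)) = 5/(-2 - 6*(20 + 5)*(-49)) = 5/(-2 - 6*25*(-49)) = 5/(-2 - 150*(-49)) = 5/(-2 + 7350) = 5/7348 ≈ 0.00068046)
d*M = (1/280)*(5/7348) = 1/411488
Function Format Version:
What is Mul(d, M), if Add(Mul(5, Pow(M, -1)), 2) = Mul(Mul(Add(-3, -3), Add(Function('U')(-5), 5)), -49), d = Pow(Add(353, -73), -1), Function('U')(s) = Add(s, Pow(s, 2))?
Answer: Rational(1, 411488) ≈ 2.4302e-6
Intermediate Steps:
d = Rational(1, 280) (d = Pow(280, -1) = Rational(1, 280) ≈ 0.0035714)
M = Rational(5, 7348) (M = Mul(5, Pow(Add(-2, Mul(Mul(Add(-3, -3), Add(Mul(-5, Add(1, -5)), 5)), -49)), -1)) = Mul(5, Pow(Add(-2, Mul(Mul(-6, Add(Mul(-5, -4), 5)), -49)), -1)) = Mul(5, Pow(Add(-2, Mul(Mul(-6, Add(20, 5)), -49)), -1)) = Mul(5, Pow(Add(-2, Mul(Mul(-6, 25), -49)), -1)) = Mul(5, Pow(Add(-2, Mul(-150, -49)), -1)) = Mul(5, Pow(Add(-2, 7350), -1)) = Mul(5, Pow(7348, -1)) = Mul(5, Rational(1, 7348)) = Rational(5, 7348) ≈ 0.00068046)
Mul(d, M) = Mul(Rational(1, 280), Rational(5, 7348)) = Rational(1, 411488)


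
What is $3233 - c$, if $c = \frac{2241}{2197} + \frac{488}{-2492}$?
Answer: $\frac{4423979214}{1368731} \approx 3232.2$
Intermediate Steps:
$c = \frac{1128109}{1368731}$ ($c = 2241 \cdot \frac{1}{2197} + 488 \left(- \frac{1}{2492}\right) = \frac{2241}{2197} - \frac{122}{623} = \frac{1128109}{1368731} \approx 0.8242$)
$3233 - c = 3233 - \frac{1128109}{1368731} = \frac{4423979214}{1368731}$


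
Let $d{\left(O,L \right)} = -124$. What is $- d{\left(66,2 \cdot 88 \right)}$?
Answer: $124$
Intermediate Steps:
$- d{\left(66,2 \cdot 88 \right)} = \left(-1\right) \left(-124\right) = 124$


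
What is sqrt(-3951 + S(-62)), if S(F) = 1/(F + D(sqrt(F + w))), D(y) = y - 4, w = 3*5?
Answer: sqrt((260767 - 3951*I*sqrt(47))/(-66 + I*sqrt(47))) ≈ 0.e-5 - 62.857*I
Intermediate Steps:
w = 15
D(y) = -4 + y
S(F) = 1/(-4 + F + sqrt(15 + F)) (S(F) = 1/(F + (-4 + sqrt(F + 15))) = 1/(F + (-4 + sqrt(15 + F))) = 1/(-4 + F + sqrt(15 + F)))
sqrt(-3951 + S(-62)) = sqrt(-3951 + 1/(-4 - 62 + sqrt(15 - 62))) = sqrt(-3951 + 1/(-4 - 62 + sqrt(-47))) = sqrt(-3951 + 1/(-4 - 62 + I*sqrt(47))) = sqrt(-3951 + 1/(-66 + I*sqrt(47)))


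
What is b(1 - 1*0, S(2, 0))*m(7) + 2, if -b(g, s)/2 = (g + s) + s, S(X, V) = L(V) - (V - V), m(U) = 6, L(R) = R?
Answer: -10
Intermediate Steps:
S(X, V) = V (S(X, V) = V - (V - V) = V - 1*0 = V + 0 = V)
b(g, s) = -4*s - 2*g (b(g, s) = -2*((g + s) + s) = -2*(g + 2*s) = -4*s - 2*g)
b(1 - 1*0, S(2, 0))*m(7) + 2 = (-4*0 - 2*(1 - 1*0))*6 + 2 = (0 - 2*(1 + 0))*6 + 2 = (0 - 2*1)*6 + 2 = (0 - 2)*6 + 2 = -2*6 + 2 = -12 + 2 = -10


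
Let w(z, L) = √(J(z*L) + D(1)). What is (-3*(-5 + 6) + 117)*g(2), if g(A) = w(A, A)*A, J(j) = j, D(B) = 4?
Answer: 456*√2 ≈ 644.88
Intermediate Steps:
w(z, L) = √(4 + L*z) (w(z, L) = √(z*L + 4) = √(L*z + 4) = √(4 + L*z))
g(A) = A*√(4 + A²) (g(A) = √(4 + A*A)*A = √(4 + A²)*A = A*√(4 + A²))
(-3*(-5 + 6) + 117)*g(2) = (-3*(-5 + 6) + 117)*(2*√(4 + 2²)) = (-3*1 + 117)*(2*√(4 + 4)) = (-3 + 117)*(2*√8) = 114*(2*(2*√2)) = 114*(4*√2) = 456*√2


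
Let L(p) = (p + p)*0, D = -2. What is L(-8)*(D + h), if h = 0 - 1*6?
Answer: 0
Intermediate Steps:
h = -6 (h = 0 - 6 = -6)
L(p) = 0 (L(p) = (2*p)*0 = 0)
L(-8)*(D + h) = 0*(-2 - 6) = 0*(-8) = 0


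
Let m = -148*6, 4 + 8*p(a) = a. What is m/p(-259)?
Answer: 7104/263 ≈ 27.011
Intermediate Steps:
p(a) = -1/2 + a/8
m = -888
m/p(-259) = -888/(-1/2 + (1/8)*(-259)) = -888/(-1/2 - 259/8) = -888/(-263/8) = -888*(-8/263) = 7104/263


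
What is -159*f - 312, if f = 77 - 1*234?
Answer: 24651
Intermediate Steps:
f = -157 (f = 77 - 234 = -157)
-159*f - 312 = -159*(-157) - 312 = 24963 - 312 = 24651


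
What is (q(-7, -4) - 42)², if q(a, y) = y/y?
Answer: 1681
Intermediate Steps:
q(a, y) = 1
(q(-7, -4) - 42)² = (1 - 42)² = (-41)² = 1681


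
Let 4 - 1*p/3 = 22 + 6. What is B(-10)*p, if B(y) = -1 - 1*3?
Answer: 288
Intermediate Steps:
p = -72 (p = 12 - 3*(22 + 6) = 12 - 3*28 = 12 - 84 = -72)
B(y) = -4 (B(y) = -1 - 3 = -4)
B(-10)*p = -4*(-72) = 288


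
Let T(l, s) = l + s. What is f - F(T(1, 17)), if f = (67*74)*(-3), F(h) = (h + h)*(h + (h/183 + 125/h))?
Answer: -962308/61 ≈ -15776.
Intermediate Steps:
F(h) = 2*h*(125/h + 184*h/183) (F(h) = (2*h)*(h + (h*(1/183) + 125/h)) = (2*h)*(h + (h/183 + 125/h)) = (2*h)*(h + (125/h + h/183)) = (2*h)*(125/h + 184*h/183) = 2*h*(125/h + 184*h/183))
f = -14874 (f = 4958*(-3) = -14874)
f - F(T(1, 17)) = -14874 - (250 + 368*(1 + 17)**2/183) = -14874 - (250 + (368/183)*18**2) = -14874 - (250 + (368/183)*324) = -14874 - (250 + 39744/61) = -14874 - 1*54994/61 = -14874 - 54994/61 = -962308/61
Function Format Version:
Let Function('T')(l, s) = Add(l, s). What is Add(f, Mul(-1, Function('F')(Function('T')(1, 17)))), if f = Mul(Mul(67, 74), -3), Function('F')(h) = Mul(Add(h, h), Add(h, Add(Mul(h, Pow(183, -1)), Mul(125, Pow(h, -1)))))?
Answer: Rational(-962308, 61) ≈ -15776.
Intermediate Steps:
Function('F')(h) = Mul(2, h, Add(Mul(125, Pow(h, -1)), Mul(Rational(184, 183), h))) (Function('F')(h) = Mul(Mul(2, h), Add(h, Add(Mul(h, Rational(1, 183)), Mul(125, Pow(h, -1))))) = Mul(Mul(2, h), Add(h, Add(Mul(Rational(1, 183), h), Mul(125, Pow(h, -1))))) = Mul(Mul(2, h), Add(h, Add(Mul(125, Pow(h, -1)), Mul(Rational(1, 183), h)))) = Mul(Mul(2, h), Add(Mul(125, Pow(h, -1)), Mul(Rational(184, 183), h))) = Mul(2, h, Add(Mul(125, Pow(h, -1)), Mul(Rational(184, 183), h))))
f = -14874 (f = Mul(4958, -3) = -14874)
Add(f, Mul(-1, Function('F')(Function('T')(1, 17)))) = Add(-14874, Mul(-1, Add(250, Mul(Rational(368, 183), Pow(Add(1, 17), 2))))) = Add(-14874, Mul(-1, Add(250, Mul(Rational(368, 183), Pow(18, 2))))) = Add(-14874, Mul(-1, Add(250, Mul(Rational(368, 183), 324)))) = Add(-14874, Mul(-1, Add(250, Rational(39744, 61)))) = Add(-14874, Mul(-1, Rational(54994, 61))) = Add(-14874, Rational(-54994, 61)) = Rational(-962308, 61)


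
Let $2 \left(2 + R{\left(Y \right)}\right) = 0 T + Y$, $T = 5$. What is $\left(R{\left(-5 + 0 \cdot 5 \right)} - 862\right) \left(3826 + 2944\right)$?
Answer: $-5866205$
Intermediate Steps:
$R{\left(Y \right)} = -2 + \frac{Y}{2}$ ($R{\left(Y \right)} = -2 + \frac{0 \cdot 5 + Y}{2} = -2 + \frac{0 + Y}{2} = -2 + \frac{Y}{2}$)
$\left(R{\left(-5 + 0 \cdot 5 \right)} - 862\right) \left(3826 + 2944\right) = \left(\left(-2 + \frac{-5 + 0 \cdot 5}{2}\right) - 862\right) \left(3826 + 2944\right) = \left(\left(-2 + \frac{-5 + 0}{2}\right) - 862\right) 6770 = \left(\left(-2 + \frac{1}{2} \left(-5\right)\right) - 862\right) 6770 = \left(\left(-2 - \frac{5}{2}\right) - 862\right) 6770 = \left(- \frac{9}{2} - 862\right) 6770 = \left(- \frac{1733}{2}\right) 6770 = -5866205$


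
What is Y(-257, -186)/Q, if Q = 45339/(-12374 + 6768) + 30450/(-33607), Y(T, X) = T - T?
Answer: 0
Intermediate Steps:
Y(T, X) = 0
Q = -242058639/26914406 (Q = 45339/(-5606) + 30450*(-1/33607) = 45339*(-1/5606) - 4350/4801 = -45339/5606 - 4350/4801 = -242058639/26914406 ≈ -8.9937)
Y(-257, -186)/Q = 0/(-242058639/26914406) = 0*(-26914406/242058639) = 0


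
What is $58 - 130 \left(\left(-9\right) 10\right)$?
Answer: $11758$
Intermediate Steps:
$58 - 130 \left(\left(-9\right) 10\right) = 58 - -11700 = 58 + 11700 = 11758$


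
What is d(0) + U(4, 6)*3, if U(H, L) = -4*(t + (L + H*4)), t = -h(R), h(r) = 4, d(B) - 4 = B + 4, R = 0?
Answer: -208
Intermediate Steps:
d(B) = 8 + B (d(B) = 4 + (B + 4) = 4 + (4 + B) = 8 + B)
t = -4 (t = -1*4 = -4)
U(H, L) = 16 - 16*H - 4*L (U(H, L) = -4*(-4 + (L + H*4)) = -4*(-4 + (L + 4*H)) = -4*(-4 + L + 4*H) = 16 - 16*H - 4*L)
d(0) + U(4, 6)*3 = (8 + 0) + (16 - 16*4 - 4*6)*3 = 8 + (16 - 64 - 24)*3 = 8 - 72*3 = 8 - 216 = -208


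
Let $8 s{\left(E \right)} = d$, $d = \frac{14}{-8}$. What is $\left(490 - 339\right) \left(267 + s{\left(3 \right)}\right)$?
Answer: $\frac{1289087}{32} \approx 40284.0$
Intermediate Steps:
$d = - \frac{7}{4}$ ($d = 14 \left(- \frac{1}{8}\right) = - \frac{7}{4} \approx -1.75$)
$s{\left(E \right)} = - \frac{7}{32}$ ($s{\left(E \right)} = \frac{1}{8} \left(- \frac{7}{4}\right) = - \frac{7}{32}$)
$\left(490 - 339\right) \left(267 + s{\left(3 \right)}\right) = \left(490 - 339\right) \left(267 - \frac{7}{32}\right) = 151 \cdot \frac{8537}{32} = \frac{1289087}{32}$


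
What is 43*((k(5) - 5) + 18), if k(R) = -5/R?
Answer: 516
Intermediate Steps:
43*((k(5) - 5) + 18) = 43*((-5/5 - 5) + 18) = 43*((-5*1/5 - 5) + 18) = 43*((-1 - 5) + 18) = 43*(-6 + 18) = 43*12 = 516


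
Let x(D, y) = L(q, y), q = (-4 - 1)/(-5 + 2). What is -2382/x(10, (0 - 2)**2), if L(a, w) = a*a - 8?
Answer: 21438/47 ≈ 456.13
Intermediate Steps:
q = 5/3 (q = -5/(-3) = -5*(-1/3) = 5/3 ≈ 1.6667)
L(a, w) = -8 + a**2 (L(a, w) = a**2 - 8 = -8 + a**2)
x(D, y) = -47/9 (x(D, y) = -8 + (5/3)**2 = -8 + 25/9 = -47/9)
-2382/x(10, (0 - 2)**2) = -2382/(-47/9) = -2382*(-9/47) = 21438/47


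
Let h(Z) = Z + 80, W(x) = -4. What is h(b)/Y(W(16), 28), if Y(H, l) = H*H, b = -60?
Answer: 5/4 ≈ 1.2500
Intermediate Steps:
Y(H, l) = H²
h(Z) = 80 + Z
h(b)/Y(W(16), 28) = (80 - 60)/((-4)²) = 20/16 = 20*(1/16) = 5/4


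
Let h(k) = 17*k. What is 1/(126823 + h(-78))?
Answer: 1/125497 ≈ 7.9683e-6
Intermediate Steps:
1/(126823 + h(-78)) = 1/(126823 + 17*(-78)) = 1/(126823 - 1326) = 1/125497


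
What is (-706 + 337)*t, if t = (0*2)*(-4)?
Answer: 0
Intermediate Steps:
t = 0 (t = 0*(-4) = 0)
(-706 + 337)*t = (-706 + 337)*0 = -369*0 = 0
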